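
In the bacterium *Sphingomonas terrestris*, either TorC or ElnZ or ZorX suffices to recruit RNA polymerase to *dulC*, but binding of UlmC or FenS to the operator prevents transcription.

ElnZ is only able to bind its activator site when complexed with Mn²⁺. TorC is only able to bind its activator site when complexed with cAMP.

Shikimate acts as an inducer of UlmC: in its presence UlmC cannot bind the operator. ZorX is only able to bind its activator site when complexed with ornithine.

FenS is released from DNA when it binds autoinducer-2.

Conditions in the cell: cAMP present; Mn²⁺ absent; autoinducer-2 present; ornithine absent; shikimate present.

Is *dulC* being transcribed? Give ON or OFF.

ON

cAMP is present, so TorC is active.
Mn²⁺ is absent, so ElnZ is inactive.
Shikimate is present, so UlmC is inactive.
Ornithine is absent, so ZorX is inactive.
Autoinducer-2 is present, so FenS is inactive.
Activator TorC is present, so *dulC* is transcribed.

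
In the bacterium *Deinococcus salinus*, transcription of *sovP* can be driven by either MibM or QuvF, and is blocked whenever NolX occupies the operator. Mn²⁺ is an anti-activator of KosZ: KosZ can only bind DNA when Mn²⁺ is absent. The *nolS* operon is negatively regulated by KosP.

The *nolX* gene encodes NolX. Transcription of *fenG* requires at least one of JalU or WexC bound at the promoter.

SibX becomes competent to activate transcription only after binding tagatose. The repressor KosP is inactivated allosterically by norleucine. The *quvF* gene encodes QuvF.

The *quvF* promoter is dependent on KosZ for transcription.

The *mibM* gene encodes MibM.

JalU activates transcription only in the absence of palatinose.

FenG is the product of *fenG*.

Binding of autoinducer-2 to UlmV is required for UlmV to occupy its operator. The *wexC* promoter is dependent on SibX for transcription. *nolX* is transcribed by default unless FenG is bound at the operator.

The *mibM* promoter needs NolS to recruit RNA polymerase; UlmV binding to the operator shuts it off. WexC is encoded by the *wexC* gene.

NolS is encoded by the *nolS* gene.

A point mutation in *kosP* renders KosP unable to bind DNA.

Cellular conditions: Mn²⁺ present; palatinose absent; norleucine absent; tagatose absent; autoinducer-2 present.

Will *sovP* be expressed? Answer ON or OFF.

Autoinducer-2 is present, so UlmV is active.
KosP is non-functional in this strain, so it has no effect.
With no repressor bound, *nolS* is transcribed.
So NolS is produced and active.
With repressor UlmV bound, *mibM* is not transcribed.
So MibM is not produced.
Mn²⁺ is present, so KosZ is inactive.
Required activator KosZ is absent, so *quvF* is not transcribed.
So QuvF is not produced.
Palatinose is absent, so JalU is active.
Tagatose is absent, so SibX is inactive.
Required activator SibX is absent, so *wexC* is not transcribed.
So WexC is not produced.
Activator JalU is present, so *fenG* is transcribed.
So FenG is produced and active.
With repressor FenG bound, *nolX* is not transcribed.
So NolX is not produced.
No activator is available at the *sovP* promoter, so *sovP* is not transcribed.

OFF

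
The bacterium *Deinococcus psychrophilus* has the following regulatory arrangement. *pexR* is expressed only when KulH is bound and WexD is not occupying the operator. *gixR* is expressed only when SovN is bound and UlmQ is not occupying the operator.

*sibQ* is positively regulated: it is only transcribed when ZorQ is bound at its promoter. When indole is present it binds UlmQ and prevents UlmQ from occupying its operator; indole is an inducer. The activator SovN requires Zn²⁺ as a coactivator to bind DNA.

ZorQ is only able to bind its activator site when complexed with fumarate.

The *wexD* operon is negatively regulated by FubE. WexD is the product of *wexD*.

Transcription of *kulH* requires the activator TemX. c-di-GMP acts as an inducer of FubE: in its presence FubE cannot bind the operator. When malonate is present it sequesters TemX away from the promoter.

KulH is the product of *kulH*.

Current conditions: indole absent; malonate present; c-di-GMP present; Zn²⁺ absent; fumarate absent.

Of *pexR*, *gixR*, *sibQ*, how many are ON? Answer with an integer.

0

c-di-GMP is present, so FubE is inactive.
With no repressor bound, *wexD* is transcribed.
So WexD is produced and active.
Malonate is present, so TemX is inactive.
Required activator TemX is absent, so *kulH* is not transcribed.
So KulH is not produced.
With repressor WexD bound, *pexR* is not transcribed.
→ *pexR* is OFF.
Indole is absent, so UlmQ is active.
Zn²⁺ is absent, so SovN is inactive.
With repressor UlmQ bound, *gixR* is not transcribed.
→ *gixR* is OFF.
Fumarate is absent, so ZorQ is inactive.
Required activator ZorQ is absent, so *sibQ* is not transcribed.
→ *sibQ* is OFF.
0 of the 3 genes are transcribed.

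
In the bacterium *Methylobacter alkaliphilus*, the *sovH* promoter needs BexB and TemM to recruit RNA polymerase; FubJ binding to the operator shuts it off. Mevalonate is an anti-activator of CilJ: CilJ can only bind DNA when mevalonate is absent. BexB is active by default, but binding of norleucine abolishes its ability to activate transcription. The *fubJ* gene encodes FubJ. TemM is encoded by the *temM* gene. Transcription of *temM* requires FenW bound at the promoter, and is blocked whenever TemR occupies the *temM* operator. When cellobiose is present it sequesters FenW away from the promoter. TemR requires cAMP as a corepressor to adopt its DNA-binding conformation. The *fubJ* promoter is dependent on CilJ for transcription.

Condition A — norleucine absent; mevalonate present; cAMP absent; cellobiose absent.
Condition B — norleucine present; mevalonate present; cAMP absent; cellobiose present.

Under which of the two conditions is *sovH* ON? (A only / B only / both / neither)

Condition A:
Norleucine is absent, so BexB is active.
Mevalonate is present, so CilJ is inactive.
Required activator CilJ is absent, so *fubJ* is not transcribed.
So FubJ is not produced.
cAMP is absent, so TemR is inactive.
Cellobiose is absent, so FenW is active.
No repressor is bound and FenW is active, so *temM* is transcribed.
So TemM is produced and active.
No repressor is bound and BexB and TemM are active, so *sovH* is transcribed.
→ *sovH* is ON in A.
Condition B:
Norleucine is present, so BexB is inactive.
Mevalonate is present, so CilJ is inactive.
Required activator CilJ is absent, so *fubJ* is not transcribed.
So FubJ is not produced.
cAMP is absent, so TemR is inactive.
Cellobiose is present, so FenW is inactive.
Required activator FenW is absent, so *temM* is not transcribed.
So TemM is not produced.
Required activator BexB is absent, so *sovH* is not transcribed.
→ *sovH* is OFF in B.

A only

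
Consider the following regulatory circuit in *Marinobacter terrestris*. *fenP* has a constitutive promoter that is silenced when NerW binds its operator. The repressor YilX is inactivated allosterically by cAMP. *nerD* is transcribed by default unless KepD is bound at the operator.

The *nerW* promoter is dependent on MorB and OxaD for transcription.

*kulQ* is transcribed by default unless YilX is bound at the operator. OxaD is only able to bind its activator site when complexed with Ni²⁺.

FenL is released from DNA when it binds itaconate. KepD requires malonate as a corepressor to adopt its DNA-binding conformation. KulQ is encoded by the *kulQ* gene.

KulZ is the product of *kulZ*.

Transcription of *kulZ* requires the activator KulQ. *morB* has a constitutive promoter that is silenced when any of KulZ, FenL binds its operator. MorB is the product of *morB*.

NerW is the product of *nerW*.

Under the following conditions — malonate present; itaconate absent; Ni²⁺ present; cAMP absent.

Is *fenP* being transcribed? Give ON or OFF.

cAMP is absent, so YilX is active.
With repressor YilX bound, *kulQ* is not transcribed.
So KulQ is not produced.
Required activator KulQ is absent, so *kulZ* is not transcribed.
So KulZ is not produced.
Itaconate is absent, so FenL is active.
With repressor FenL bound, *morB* is not transcribed.
So MorB is not produced.
Ni²⁺ is present, so OxaD is active.
Required activator MorB is absent, so *nerW* is not transcribed.
So NerW is not produced.
With no repressor bound, *fenP* is transcribed.

ON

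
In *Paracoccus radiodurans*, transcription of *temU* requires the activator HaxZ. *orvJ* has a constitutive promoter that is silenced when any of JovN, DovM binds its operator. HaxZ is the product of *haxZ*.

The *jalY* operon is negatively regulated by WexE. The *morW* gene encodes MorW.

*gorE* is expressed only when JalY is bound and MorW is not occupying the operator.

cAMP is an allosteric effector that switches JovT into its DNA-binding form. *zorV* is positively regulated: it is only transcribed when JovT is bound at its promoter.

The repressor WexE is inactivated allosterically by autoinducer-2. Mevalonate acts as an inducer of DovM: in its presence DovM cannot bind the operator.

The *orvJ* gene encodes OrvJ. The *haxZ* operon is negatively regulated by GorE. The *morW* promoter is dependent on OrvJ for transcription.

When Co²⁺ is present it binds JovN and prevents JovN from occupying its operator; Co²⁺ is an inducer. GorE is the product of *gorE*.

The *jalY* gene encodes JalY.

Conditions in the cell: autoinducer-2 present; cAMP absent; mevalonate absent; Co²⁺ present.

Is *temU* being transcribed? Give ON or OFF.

Co²⁺ is present, so JovN is inactive.
Mevalonate is absent, so DovM is active.
With repressor DovM bound, *orvJ* is not transcribed.
So OrvJ is not produced.
Required activator OrvJ is absent, so *morW* is not transcribed.
So MorW is not produced.
Autoinducer-2 is present, so WexE is inactive.
With no repressor bound, *jalY* is transcribed.
So JalY is produced and active.
No repressor is bound and JalY is active, so *gorE* is transcribed.
So GorE is produced and active.
With repressor GorE bound, *haxZ* is not transcribed.
So HaxZ is not produced.
Required activator HaxZ is absent, so *temU* is not transcribed.

OFF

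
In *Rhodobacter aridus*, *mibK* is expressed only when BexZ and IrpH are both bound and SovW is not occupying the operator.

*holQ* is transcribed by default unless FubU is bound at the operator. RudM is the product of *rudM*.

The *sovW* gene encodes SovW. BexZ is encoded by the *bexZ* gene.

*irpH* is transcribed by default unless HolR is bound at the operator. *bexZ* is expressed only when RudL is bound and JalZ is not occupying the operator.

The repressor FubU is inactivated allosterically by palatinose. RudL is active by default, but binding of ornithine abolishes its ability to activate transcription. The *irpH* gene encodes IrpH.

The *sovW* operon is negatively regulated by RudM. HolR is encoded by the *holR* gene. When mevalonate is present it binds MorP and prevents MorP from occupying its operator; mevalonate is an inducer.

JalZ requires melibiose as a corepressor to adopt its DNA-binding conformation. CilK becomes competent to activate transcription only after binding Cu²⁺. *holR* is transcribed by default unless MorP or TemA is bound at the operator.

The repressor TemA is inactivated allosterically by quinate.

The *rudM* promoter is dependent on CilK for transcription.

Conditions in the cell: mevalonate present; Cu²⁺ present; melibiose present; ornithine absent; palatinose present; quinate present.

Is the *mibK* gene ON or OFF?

OFF

Melibiose is present, so JalZ is active.
Ornithine is absent, so RudL is active.
With repressor JalZ bound, *bexZ* is not transcribed.
So BexZ is not produced.
Mevalonate is present, so MorP is inactive.
Quinate is present, so TemA is inactive.
With no repressor bound, *holR* is transcribed.
So HolR is produced and active.
With repressor HolR bound, *irpH* is not transcribed.
So IrpH is not produced.
Cu²⁺ is present, so CilK is active.
No repressor is bound and CilK is active, so *rudM* is transcribed.
So RudM is produced and active.
With repressor RudM bound, *sovW* is not transcribed.
So SovW is not produced.
Required activator BexZ is absent, so *mibK* is not transcribed.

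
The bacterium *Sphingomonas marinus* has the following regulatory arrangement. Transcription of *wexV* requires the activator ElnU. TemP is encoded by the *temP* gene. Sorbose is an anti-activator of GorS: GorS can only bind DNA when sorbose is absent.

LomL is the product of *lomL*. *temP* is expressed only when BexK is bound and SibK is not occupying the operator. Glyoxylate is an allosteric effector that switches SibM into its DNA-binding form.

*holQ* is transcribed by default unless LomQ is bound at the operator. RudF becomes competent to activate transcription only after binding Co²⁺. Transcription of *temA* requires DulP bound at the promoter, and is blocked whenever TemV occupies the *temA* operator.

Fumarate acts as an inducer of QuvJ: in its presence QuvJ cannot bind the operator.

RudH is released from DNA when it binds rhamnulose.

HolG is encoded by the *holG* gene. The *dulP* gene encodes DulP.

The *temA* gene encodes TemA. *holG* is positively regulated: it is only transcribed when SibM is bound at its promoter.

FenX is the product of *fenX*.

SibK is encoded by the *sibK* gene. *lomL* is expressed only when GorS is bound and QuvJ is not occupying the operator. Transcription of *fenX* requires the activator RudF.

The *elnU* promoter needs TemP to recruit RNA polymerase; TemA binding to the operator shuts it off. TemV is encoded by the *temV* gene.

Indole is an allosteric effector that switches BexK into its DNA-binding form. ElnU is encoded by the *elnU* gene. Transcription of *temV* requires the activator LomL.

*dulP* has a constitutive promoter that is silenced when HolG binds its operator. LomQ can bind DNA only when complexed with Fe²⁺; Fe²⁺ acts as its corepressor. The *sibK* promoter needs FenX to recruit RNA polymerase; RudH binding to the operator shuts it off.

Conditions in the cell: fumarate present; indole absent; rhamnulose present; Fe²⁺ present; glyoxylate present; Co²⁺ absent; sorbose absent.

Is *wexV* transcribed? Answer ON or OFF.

Co²⁺ is absent, so RudF is inactive.
Required activator RudF is absent, so *fenX* is not transcribed.
So FenX is not produced.
Rhamnulose is present, so RudH is inactive.
Required activator FenX is absent, so *sibK* is not transcribed.
So SibK is not produced.
Indole is absent, so BexK is inactive.
Required activator BexK is absent, so *temP* is not transcribed.
So TemP is not produced.
Glyoxylate is present, so SibM is active.
No repressor is bound and SibM is active, so *holG* is transcribed.
So HolG is produced and active.
With repressor HolG bound, *dulP* is not transcribed.
So DulP is not produced.
Sorbose is absent, so GorS is active.
Fumarate is present, so QuvJ is inactive.
No repressor is bound and GorS is active, so *lomL* is transcribed.
So LomL is produced and active.
No repressor is bound and LomL is active, so *temV* is transcribed.
So TemV is produced and active.
With repressor TemV bound, *temA* is not transcribed.
So TemA is not produced.
Required activator TemP is absent, so *elnU* is not transcribed.
So ElnU is not produced.
Required activator ElnU is absent, so *wexV* is not transcribed.

OFF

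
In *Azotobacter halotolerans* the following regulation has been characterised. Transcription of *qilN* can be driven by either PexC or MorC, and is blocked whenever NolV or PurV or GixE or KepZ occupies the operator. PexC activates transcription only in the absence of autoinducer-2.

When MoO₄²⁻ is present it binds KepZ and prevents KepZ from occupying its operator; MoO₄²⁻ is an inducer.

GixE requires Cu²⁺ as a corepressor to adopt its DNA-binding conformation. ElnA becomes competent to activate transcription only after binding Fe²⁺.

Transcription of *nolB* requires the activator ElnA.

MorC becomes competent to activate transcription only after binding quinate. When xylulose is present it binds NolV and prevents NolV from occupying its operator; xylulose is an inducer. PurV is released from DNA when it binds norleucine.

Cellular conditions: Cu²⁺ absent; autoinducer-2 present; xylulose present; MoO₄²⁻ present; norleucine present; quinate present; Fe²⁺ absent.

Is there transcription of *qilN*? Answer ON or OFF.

Autoinducer-2 is present, so PexC is inactive.
Xylulose is present, so NolV is inactive.
Norleucine is present, so PurV is inactive.
Cu²⁺ is absent, so GixE is inactive.
Quinate is present, so MorC is active.
MoO₄²⁻ is present, so KepZ is inactive.
Activator MorC is present, so *qilN* is transcribed.

ON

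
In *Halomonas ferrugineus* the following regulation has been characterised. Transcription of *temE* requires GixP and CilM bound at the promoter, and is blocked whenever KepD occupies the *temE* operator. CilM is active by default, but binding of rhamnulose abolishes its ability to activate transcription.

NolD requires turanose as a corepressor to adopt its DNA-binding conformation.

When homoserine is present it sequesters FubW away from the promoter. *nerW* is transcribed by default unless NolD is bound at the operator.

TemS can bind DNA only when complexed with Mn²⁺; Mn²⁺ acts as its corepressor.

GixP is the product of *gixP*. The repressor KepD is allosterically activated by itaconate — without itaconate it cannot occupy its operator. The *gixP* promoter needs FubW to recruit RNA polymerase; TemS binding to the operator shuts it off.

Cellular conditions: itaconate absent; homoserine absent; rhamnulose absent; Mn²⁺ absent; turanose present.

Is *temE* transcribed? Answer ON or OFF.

ON

Homoserine is absent, so FubW is active.
Mn²⁺ is absent, so TemS is inactive.
No repressor is bound and FubW is active, so *gixP* is transcribed.
So GixP is produced and active.
Rhamnulose is absent, so CilM is active.
Itaconate is absent, so KepD is inactive.
No repressor is bound and GixP and CilM are active, so *temE* is transcribed.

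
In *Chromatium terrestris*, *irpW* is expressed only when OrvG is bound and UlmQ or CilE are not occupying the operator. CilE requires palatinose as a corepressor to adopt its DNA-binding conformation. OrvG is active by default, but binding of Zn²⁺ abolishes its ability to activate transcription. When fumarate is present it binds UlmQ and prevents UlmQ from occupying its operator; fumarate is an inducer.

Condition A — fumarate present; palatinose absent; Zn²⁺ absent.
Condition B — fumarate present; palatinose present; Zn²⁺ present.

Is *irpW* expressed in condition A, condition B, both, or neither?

Condition A:
Fumarate is present, so UlmQ is inactive.
Palatinose is absent, so CilE is inactive.
Zn²⁺ is absent, so OrvG is active.
No repressor is bound and OrvG is active, so *irpW* is transcribed.
→ *irpW* is ON in A.
Condition B:
Fumarate is present, so UlmQ is inactive.
Palatinose is present, so CilE is active.
Zn²⁺ is present, so OrvG is inactive.
With repressor CilE bound, *irpW* is not transcribed.
→ *irpW* is OFF in B.

A only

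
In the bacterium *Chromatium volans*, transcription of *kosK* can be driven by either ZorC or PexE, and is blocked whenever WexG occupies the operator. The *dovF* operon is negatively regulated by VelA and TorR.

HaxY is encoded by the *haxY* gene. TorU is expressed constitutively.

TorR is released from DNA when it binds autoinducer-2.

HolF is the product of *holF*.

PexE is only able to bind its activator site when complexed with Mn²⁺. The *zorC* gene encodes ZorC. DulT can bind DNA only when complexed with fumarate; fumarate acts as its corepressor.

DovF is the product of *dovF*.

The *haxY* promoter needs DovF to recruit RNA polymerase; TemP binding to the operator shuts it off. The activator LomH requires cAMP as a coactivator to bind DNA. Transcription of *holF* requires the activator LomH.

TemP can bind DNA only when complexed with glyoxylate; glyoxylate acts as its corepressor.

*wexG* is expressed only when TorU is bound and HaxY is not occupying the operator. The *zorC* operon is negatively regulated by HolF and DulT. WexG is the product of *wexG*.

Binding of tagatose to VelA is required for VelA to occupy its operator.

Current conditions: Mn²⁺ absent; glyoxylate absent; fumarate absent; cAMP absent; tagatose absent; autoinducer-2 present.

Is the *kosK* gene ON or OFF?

ON

Glyoxylate is absent, so TemP is inactive.
Tagatose is absent, so VelA is inactive.
Autoinducer-2 is present, so TorR is inactive.
With no repressor bound, *dovF* is transcribed.
So DovF is produced and active.
No repressor is bound and DovF is active, so *haxY* is transcribed.
So HaxY is produced and active.
TorU is produced constitutively and is active.
With repressor HaxY bound, *wexG* is not transcribed.
So WexG is not produced.
cAMP is absent, so LomH is inactive.
Required activator LomH is absent, so *holF* is not transcribed.
So HolF is not produced.
Fumarate is absent, so DulT is inactive.
With no repressor bound, *zorC* is transcribed.
So ZorC is produced and active.
Mn²⁺ is absent, so PexE is inactive.
Activator ZorC is present, so *kosK* is transcribed.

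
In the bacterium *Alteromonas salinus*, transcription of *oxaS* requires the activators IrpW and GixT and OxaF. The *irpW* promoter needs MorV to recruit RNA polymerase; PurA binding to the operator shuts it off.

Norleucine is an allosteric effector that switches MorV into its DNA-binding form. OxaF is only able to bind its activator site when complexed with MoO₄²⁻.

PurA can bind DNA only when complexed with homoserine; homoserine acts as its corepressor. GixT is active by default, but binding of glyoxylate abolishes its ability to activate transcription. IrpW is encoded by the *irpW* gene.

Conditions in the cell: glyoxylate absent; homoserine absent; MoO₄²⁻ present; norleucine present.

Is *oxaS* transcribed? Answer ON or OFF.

ON

Norleucine is present, so MorV is active.
Homoserine is absent, so PurA is inactive.
No repressor is bound and MorV is active, so *irpW* is transcribed.
So IrpW is produced and active.
Glyoxylate is absent, so GixT is active.
MoO₄²⁻ is present, so OxaF is active.
No repressor is bound and IrpW and GixT and OxaF are active, so *oxaS* is transcribed.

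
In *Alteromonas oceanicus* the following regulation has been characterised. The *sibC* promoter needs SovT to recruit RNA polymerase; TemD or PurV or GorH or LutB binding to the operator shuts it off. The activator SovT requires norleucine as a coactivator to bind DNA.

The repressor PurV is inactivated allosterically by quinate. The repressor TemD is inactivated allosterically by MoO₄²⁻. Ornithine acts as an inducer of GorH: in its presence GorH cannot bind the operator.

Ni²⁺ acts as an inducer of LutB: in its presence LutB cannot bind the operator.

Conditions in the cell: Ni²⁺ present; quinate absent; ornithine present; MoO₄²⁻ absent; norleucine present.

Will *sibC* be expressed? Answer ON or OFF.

MoO₄²⁻ is absent, so TemD is active.
Norleucine is present, so SovT is active.
Quinate is absent, so PurV is active.
Ornithine is present, so GorH is inactive.
Ni²⁺ is present, so LutB is inactive.
With repressor TemD bound, *sibC* is not transcribed.

OFF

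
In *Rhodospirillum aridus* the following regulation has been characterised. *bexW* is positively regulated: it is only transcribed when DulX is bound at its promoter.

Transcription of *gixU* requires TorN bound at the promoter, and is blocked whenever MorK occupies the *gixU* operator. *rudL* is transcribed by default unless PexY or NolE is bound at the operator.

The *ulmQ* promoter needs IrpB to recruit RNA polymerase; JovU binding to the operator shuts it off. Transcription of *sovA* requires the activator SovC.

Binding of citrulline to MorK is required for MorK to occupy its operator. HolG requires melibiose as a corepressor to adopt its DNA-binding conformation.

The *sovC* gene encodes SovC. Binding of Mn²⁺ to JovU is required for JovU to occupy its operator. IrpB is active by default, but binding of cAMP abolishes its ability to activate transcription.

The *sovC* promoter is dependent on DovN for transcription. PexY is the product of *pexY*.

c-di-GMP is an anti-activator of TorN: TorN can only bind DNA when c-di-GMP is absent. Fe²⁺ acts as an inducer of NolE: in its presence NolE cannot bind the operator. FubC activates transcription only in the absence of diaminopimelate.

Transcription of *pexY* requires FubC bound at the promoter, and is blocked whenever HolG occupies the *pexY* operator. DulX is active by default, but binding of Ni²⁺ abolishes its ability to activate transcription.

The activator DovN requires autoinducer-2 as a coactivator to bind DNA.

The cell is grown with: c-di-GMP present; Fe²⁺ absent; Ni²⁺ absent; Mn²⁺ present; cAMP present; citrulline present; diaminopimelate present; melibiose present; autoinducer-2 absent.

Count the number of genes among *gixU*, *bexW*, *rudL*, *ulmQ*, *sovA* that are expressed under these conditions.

1

c-di-GMP is present, so TorN is inactive.
Citrulline is present, so MorK is active.
With repressor MorK bound, *gixU* is not transcribed.
→ *gixU* is OFF.
Ni²⁺ is absent, so DulX is active.
No repressor is bound and DulX is active, so *bexW* is transcribed.
→ *bexW* is ON.
Diaminopimelate is present, so FubC is inactive.
Melibiose is present, so HolG is active.
With repressor HolG bound, *pexY* is not transcribed.
So PexY is not produced.
Fe²⁺ is absent, so NolE is active.
With repressor NolE bound, *rudL* is not transcribed.
→ *rudL* is OFF.
cAMP is present, so IrpB is inactive.
Mn²⁺ is present, so JovU is active.
With repressor JovU bound, *ulmQ* is not transcribed.
→ *ulmQ* is OFF.
Autoinducer-2 is absent, so DovN is inactive.
Required activator DovN is absent, so *sovC* is not transcribed.
So SovC is not produced.
Required activator SovC is absent, so *sovA* is not transcribed.
→ *sovA* is OFF.
1 of the 5 genes is transcribed.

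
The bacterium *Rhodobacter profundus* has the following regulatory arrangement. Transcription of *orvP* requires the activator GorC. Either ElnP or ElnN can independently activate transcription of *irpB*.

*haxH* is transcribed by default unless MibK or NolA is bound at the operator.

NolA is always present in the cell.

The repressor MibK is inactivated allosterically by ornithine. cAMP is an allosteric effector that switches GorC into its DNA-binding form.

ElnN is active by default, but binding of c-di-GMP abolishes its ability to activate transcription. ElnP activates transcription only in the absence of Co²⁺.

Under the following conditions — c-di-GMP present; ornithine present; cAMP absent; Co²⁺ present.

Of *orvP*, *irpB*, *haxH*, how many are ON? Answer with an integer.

cAMP is absent, so GorC is inactive.
Required activator GorC is absent, so *orvP* is not transcribed.
→ *orvP* is OFF.
Co²⁺ is present, so ElnP is inactive.
c-di-GMP is present, so ElnN is inactive.
No activator is available at the *irpB* promoter, so *irpB* is not transcribed.
→ *irpB* is OFF.
Ornithine is present, so MibK is inactive.
NolA is produced constitutively and is active.
With repressor NolA bound, *haxH* is not transcribed.
→ *haxH* is OFF.
0 of the 3 genes are transcribed.

0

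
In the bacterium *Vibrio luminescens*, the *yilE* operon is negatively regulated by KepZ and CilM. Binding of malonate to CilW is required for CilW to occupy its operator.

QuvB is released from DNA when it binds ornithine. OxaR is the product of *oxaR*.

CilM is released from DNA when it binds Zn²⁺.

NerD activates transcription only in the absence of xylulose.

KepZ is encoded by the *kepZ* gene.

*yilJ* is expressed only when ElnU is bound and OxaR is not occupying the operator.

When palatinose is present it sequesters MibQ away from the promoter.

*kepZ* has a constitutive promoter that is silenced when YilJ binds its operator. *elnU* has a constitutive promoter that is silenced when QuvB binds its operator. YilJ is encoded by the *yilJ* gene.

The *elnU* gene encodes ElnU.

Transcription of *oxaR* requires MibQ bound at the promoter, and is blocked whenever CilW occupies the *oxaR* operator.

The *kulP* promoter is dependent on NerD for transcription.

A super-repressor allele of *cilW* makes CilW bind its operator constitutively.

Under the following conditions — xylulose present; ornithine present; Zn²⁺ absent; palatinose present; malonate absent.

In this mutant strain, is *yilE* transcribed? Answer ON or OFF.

OFF

Palatinose is present, so MibQ is inactive.
CilW is constitutively active in this strain.
With repressor CilW bound, *oxaR* is not transcribed.
So OxaR is not produced.
Ornithine is present, so QuvB is inactive.
With no repressor bound, *elnU* is transcribed.
So ElnU is produced and active.
No repressor is bound and ElnU is active, so *yilJ* is transcribed.
So YilJ is produced and active.
With repressor YilJ bound, *kepZ* is not transcribed.
So KepZ is not produced.
Zn²⁺ is absent, so CilM is active.
With repressor CilM bound, *yilE* is not transcribed.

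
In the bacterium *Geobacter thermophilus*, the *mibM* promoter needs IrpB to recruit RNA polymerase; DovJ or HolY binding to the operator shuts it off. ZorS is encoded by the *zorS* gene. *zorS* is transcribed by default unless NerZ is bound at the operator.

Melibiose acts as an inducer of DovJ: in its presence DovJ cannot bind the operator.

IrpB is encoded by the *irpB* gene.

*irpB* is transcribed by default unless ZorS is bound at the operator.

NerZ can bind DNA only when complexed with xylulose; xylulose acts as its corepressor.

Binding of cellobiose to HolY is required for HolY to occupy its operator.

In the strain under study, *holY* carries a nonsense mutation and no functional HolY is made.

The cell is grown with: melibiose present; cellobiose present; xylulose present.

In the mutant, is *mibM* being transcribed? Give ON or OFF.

Melibiose is present, so DovJ is inactive.
HolY is non-functional in this strain, so it has no effect.
Xylulose is present, so NerZ is active.
With repressor NerZ bound, *zorS* is not transcribed.
So ZorS is not produced.
With no repressor bound, *irpB* is transcribed.
So IrpB is produced and active.
No repressor is bound and IrpB is active, so *mibM* is transcribed.

ON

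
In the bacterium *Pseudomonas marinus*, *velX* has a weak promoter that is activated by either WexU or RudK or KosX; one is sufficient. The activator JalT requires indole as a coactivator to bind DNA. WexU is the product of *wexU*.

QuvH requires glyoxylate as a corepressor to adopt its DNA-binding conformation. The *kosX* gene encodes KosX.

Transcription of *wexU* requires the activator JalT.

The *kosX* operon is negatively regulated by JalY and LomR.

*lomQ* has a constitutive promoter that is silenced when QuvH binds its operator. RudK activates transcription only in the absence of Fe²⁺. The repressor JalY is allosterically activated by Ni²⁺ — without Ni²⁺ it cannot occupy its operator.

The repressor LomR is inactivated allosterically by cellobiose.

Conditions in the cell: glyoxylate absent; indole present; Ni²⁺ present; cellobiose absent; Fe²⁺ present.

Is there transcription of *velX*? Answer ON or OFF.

Indole is present, so JalT is active.
No repressor is bound and JalT is active, so *wexU* is transcribed.
So WexU is produced and active.
Fe²⁺ is present, so RudK is inactive.
Ni²⁺ is present, so JalY is active.
Cellobiose is absent, so LomR is active.
With repressor JalY bound, *kosX* is not transcribed.
So KosX is not produced.
Activator WexU is present, so *velX* is transcribed.

ON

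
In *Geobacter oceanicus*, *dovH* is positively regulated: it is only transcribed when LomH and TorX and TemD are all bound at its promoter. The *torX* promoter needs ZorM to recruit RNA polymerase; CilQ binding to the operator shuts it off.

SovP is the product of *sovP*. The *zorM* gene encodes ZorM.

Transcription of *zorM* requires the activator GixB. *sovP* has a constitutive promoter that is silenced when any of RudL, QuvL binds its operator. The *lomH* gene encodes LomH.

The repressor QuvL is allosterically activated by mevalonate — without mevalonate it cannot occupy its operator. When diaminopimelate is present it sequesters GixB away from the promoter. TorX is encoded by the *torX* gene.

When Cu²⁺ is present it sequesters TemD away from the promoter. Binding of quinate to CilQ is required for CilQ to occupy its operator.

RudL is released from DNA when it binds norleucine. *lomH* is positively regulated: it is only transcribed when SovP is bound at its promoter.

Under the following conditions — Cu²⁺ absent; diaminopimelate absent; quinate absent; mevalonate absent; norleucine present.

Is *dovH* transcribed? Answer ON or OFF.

ON

Norleucine is present, so RudL is inactive.
Mevalonate is absent, so QuvL is inactive.
With no repressor bound, *sovP* is transcribed.
So SovP is produced and active.
No repressor is bound and SovP is active, so *lomH* is transcribed.
So LomH is produced and active.
Quinate is absent, so CilQ is inactive.
Diaminopimelate is absent, so GixB is active.
No repressor is bound and GixB is active, so *zorM* is transcribed.
So ZorM is produced and active.
No repressor is bound and ZorM is active, so *torX* is transcribed.
So TorX is produced and active.
Cu²⁺ is absent, so TemD is active.
No repressor is bound and LomH and TorX and TemD are active, so *dovH* is transcribed.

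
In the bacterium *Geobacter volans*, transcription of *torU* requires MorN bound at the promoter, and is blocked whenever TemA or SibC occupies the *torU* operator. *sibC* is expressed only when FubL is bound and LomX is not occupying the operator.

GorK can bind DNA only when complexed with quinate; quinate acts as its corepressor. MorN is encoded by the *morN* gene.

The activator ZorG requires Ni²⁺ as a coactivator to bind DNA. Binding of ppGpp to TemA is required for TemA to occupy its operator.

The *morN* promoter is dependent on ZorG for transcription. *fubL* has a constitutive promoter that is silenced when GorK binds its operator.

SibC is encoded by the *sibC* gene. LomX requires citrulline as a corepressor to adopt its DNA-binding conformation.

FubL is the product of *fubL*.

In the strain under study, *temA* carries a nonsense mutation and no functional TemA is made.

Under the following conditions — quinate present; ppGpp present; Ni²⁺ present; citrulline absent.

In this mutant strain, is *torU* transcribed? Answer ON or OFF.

ON

Ni²⁺ is present, so ZorG is active.
No repressor is bound and ZorG is active, so *morN* is transcribed.
So MorN is produced and active.
TemA is non-functional in this strain, so it has no effect.
Quinate is present, so GorK is active.
With repressor GorK bound, *fubL* is not transcribed.
So FubL is not produced.
Citrulline is absent, so LomX is inactive.
Required activator FubL is absent, so *sibC* is not transcribed.
So SibC is not produced.
No repressor is bound and MorN is active, so *torU* is transcribed.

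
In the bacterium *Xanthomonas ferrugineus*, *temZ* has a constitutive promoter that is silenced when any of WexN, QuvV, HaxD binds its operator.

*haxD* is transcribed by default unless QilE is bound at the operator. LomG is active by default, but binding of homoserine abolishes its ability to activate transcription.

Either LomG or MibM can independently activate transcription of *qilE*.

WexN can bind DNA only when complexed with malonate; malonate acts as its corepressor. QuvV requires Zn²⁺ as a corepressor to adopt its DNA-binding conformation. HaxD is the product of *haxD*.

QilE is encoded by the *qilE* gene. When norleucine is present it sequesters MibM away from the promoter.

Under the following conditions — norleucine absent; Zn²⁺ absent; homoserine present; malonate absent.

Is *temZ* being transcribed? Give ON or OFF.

ON

Malonate is absent, so WexN is inactive.
Zn²⁺ is absent, so QuvV is inactive.
Homoserine is present, so LomG is inactive.
Norleucine is absent, so MibM is active.
Activator MibM is present, so *qilE* is transcribed.
So QilE is produced and active.
With repressor QilE bound, *haxD* is not transcribed.
So HaxD is not produced.
With no repressor bound, *temZ* is transcribed.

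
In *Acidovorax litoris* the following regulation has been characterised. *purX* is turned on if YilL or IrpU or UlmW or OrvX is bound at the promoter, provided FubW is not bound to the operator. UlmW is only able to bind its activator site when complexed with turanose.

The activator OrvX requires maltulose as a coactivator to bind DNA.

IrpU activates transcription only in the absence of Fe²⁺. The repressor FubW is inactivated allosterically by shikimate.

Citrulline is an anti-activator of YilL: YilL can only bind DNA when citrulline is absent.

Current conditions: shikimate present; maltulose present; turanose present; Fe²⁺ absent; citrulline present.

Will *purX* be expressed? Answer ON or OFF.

ON

Citrulline is present, so YilL is inactive.
Fe²⁺ is absent, so IrpU is active.
Turanose is present, so UlmW is active.
Shikimate is present, so FubW is inactive.
Maltulose is present, so OrvX is active.
Activator IrpU is present, so *purX* is transcribed.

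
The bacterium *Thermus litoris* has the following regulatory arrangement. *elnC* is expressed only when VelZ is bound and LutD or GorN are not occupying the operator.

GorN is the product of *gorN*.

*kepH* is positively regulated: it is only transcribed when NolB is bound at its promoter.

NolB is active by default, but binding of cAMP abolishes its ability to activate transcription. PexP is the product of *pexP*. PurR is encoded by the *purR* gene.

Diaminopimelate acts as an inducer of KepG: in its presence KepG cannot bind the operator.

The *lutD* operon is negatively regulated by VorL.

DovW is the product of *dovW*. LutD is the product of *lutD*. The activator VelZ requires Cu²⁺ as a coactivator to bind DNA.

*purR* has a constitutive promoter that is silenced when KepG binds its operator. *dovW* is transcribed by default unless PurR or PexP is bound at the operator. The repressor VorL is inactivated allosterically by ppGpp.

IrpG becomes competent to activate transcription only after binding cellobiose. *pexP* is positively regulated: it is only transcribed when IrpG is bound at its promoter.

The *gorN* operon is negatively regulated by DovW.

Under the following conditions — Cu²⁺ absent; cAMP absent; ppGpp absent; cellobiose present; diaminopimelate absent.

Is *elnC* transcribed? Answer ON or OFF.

ppGpp is absent, so VorL is active.
With repressor VorL bound, *lutD* is not transcribed.
So LutD is not produced.
Diaminopimelate is absent, so KepG is active.
With repressor KepG bound, *purR* is not transcribed.
So PurR is not produced.
Cellobiose is present, so IrpG is active.
No repressor is bound and IrpG is active, so *pexP* is transcribed.
So PexP is produced and active.
With repressor PexP bound, *dovW* is not transcribed.
So DovW is not produced.
With no repressor bound, *gorN* is transcribed.
So GorN is produced and active.
Cu²⁺ is absent, so VelZ is inactive.
With repressor GorN bound, *elnC* is not transcribed.

OFF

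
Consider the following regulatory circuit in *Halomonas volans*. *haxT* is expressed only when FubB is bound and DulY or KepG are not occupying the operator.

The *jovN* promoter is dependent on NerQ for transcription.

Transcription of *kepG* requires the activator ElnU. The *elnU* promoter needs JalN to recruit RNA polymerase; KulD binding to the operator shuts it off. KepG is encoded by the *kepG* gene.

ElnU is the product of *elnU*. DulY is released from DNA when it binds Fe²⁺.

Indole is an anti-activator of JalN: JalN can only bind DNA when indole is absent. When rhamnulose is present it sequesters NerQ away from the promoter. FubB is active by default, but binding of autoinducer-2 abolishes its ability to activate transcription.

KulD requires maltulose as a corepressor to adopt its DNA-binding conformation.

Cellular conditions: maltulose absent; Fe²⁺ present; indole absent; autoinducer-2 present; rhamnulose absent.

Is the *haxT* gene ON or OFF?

Fe²⁺ is present, so DulY is inactive.
Maltulose is absent, so KulD is inactive.
Indole is absent, so JalN is active.
No repressor is bound and JalN is active, so *elnU* is transcribed.
So ElnU is produced and active.
No repressor is bound and ElnU is active, so *kepG* is transcribed.
So KepG is produced and active.
Autoinducer-2 is present, so FubB is inactive.
With repressor KepG bound, *haxT* is not transcribed.

OFF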